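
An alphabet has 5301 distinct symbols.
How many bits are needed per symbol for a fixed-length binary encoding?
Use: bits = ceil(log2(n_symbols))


log2(5301) = 12.372
Bracket: 2^12 = 4096 < 5301 <= 2^13 = 8192
So ceil(log2(5301)) = 13

bits = ceil(log2(5301)) = ceil(12.372) = 13 bits


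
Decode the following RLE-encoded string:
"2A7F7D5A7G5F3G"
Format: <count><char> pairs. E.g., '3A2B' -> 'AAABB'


Expanding each <count><char> pair:
  2A -> 'AA'
  7F -> 'FFFFFFF'
  7D -> 'DDDDDDD'
  5A -> 'AAAAA'
  7G -> 'GGGGGGG'
  5F -> 'FFFFF'
  3G -> 'GGG'

Decoded = AAFFFFFFFDDDDDDDAAAAAGGGGGGGFFFFFGGG


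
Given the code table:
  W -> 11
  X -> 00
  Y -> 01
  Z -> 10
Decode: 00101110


Decoding:
00 -> X
10 -> Z
11 -> W
10 -> Z


Result: XZWZ


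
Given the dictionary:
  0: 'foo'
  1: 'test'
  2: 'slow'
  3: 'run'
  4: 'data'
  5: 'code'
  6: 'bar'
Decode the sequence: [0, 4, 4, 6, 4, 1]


Look up each index in the dictionary:
  0 -> 'foo'
  4 -> 'data'
  4 -> 'data'
  6 -> 'bar'
  4 -> 'data'
  1 -> 'test'

Decoded: "foo data data bar data test"


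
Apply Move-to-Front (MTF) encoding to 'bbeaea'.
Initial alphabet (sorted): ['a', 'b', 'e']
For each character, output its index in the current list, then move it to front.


MTF encoding:
'b': index 1 in ['a', 'b', 'e'] -> ['b', 'a', 'e']
'b': index 0 in ['b', 'a', 'e'] -> ['b', 'a', 'e']
'e': index 2 in ['b', 'a', 'e'] -> ['e', 'b', 'a']
'a': index 2 in ['e', 'b', 'a'] -> ['a', 'e', 'b']
'e': index 1 in ['a', 'e', 'b'] -> ['e', 'a', 'b']
'a': index 1 in ['e', 'a', 'b'] -> ['a', 'e', 'b']


Output: [1, 0, 2, 2, 1, 1]


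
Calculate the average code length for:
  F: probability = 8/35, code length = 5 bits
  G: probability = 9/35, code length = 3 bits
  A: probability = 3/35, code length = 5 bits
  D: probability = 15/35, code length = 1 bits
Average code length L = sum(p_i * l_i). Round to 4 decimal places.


Weighted contributions p_i * l_i:
  F: (8/35) * 5 = 40/35
  G: (9/35) * 3 = 27/35
  A: (3/35) * 5 = 15/35
  D: (15/35) * 1 = 15/35
Sum = (40 + 27 + 15 + 15)/35 = 97/35

L = 97/35 = 2.7714 bits/symbol


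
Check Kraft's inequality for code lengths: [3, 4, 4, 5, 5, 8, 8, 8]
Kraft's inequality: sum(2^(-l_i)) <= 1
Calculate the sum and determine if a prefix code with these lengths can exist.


Sum = 2^(-3) + 2^(-4) + 2^(-4) + 2^(-5) + 2^(-5) + 2^(-8) + 2^(-8) + 2^(-8)
    = 0.125 + 0.0625 + 0.0625 + 0.03125 + 0.03125 + 0.00390625 + 0.00390625 + 0.00390625
    = 83/256 = 0.32421875
Since 0.32421875 <= 1, Kraft's inequality IS satisfied.
A prefix code with these lengths CAN exist.

Kraft sum = 0.32421875. Satisfied.


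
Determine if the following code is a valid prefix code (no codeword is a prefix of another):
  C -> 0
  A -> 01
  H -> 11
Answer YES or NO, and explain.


Checking each pair (does one codeword prefix another?):
  C='0' vs A='01': prefix -- VIOLATION

NO -- this is NOT a valid prefix code. C (0) is a prefix of A (01).


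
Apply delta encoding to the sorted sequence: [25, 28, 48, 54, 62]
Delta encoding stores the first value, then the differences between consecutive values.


First value: 25
Deltas:
  28 - 25 = 3
  48 - 28 = 20
  54 - 48 = 6
  62 - 54 = 8


Delta encoded: [25, 3, 20, 6, 8]


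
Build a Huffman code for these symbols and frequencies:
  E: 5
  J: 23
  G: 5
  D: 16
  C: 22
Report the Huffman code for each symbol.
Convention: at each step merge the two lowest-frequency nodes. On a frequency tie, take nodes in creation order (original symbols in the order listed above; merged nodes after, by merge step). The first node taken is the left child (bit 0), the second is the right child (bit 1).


Huffman tree construction:
Step 1: Merge E(5) + G(5) = 10
Step 2: Merge (E+G)(10) + D(16) = 26
Step 3: Merge C(22) + J(23) = 45
Step 4: Merge ((E+G)+D)(26) + (C+J)(45) = 71
Read each symbol's code off the tree from the root (left child = 0, right child = 1).

Codes:
  E: 000 (length 3)
  J: 11 (length 2)
  G: 001 (length 3)
  D: 01 (length 2)
  C: 10 (length 2)
Average code length: 152/71 = 2.1408 bits/symbol


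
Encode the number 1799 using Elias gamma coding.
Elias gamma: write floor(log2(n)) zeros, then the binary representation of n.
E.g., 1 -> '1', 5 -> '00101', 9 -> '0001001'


num_bits = floor(log2(1799)) + 1 = 11
leading_zeros = num_bits - 1 = 10
binary(1799) = 11100000111

Elias gamma(1799) = '0000000000' + '11100000111' = 000000000011100000111 (21 bits)


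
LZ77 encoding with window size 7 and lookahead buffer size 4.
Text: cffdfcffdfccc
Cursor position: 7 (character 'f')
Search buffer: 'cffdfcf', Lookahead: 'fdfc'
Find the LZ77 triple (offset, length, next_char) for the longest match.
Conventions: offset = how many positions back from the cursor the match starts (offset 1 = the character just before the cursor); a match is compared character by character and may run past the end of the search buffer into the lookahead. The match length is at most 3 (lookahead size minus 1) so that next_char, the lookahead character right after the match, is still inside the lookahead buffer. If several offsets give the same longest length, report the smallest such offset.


Try each offset into the search buffer:
  offset=1 (pos 6, char 'f'): match length 1
  offset=2 (pos 5, char 'c'): match length 0
  offset=3 (pos 4, char 'f'): match length 1
  offset=4 (pos 3, char 'd'): match length 0
  offset=5 (pos 2, char 'f'): match length 3
  offset=6 (pos 1, char 'f'): match length 1
  offset=7 (pos 0, char 'c'): match length 0
Longest match has length 3 at offset 5.
next_char = character at position 7 + 3 = 10 -> 'c'

Best match: offset=5, length=3 (matching 'fdf' starting at position 2)
LZ77 triple: (5, 3, 'c')


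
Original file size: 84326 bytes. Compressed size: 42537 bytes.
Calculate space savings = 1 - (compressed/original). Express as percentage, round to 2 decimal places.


ratio = compressed/original = 42537/84326 = 0.504435
savings = 1 - ratio = 1 - 0.504435 = 0.495565
as a percentage: 0.495565 * 100 = 49.56%

Space savings = 1 - 42537/84326 = 49.56%


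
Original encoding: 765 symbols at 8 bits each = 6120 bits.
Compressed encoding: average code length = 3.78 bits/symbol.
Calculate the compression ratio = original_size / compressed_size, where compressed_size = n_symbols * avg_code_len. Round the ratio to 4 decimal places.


original_size = n_symbols * orig_bits = 765 * 8 = 6120 bits
compressed_size = n_symbols * avg_code_len = 765 * 3.78 = 2891.7 bits
ratio = original_size / compressed_size = 6120 / 2891.7 = 2.1164

Compression ratio = 2.1164


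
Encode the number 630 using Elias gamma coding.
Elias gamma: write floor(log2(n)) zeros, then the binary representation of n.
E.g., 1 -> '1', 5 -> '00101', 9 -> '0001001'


num_bits = floor(log2(630)) + 1 = 10
leading_zeros = num_bits - 1 = 9
binary(630) = 1001110110

Elias gamma(630) = '000000000' + '1001110110' = 0000000001001110110 (19 bits)


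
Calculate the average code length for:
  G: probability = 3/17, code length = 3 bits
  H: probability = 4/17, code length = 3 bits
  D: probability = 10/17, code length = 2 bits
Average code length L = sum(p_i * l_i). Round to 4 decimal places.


Weighted contributions p_i * l_i:
  G: (3/17) * 3 = 9/17
  H: (4/17) * 3 = 12/17
  D: (10/17) * 2 = 20/17
Sum = (9 + 12 + 20)/17 = 41/17

L = 41/17 = 2.4118 bits/symbol


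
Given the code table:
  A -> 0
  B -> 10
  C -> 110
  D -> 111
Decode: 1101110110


Decoding:
110 -> C
111 -> D
0 -> A
110 -> C


Result: CDAC


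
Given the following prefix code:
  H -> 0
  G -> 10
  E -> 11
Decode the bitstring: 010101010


Decoding step by step:
Bits 0 -> H
Bits 10 -> G
Bits 10 -> G
Bits 10 -> G
Bits 10 -> G


Decoded message: HGGGG


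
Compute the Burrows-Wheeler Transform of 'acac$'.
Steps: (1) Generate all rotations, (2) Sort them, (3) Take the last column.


Rotations (sorted):
  0: $acac -> last char: c
  1: ac$ac -> last char: c
  2: acac$ -> last char: $
  3: c$aca -> last char: a
  4: cac$a -> last char: a


BWT = cc$aa


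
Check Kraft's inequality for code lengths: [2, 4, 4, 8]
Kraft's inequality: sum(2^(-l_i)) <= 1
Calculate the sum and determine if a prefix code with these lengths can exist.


Sum = 2^(-2) + 2^(-4) + 2^(-4) + 2^(-8)
    = 0.25 + 0.0625 + 0.0625 + 0.00390625
    = 97/256 = 0.37890625
Since 0.37890625 <= 1, Kraft's inequality IS satisfied.
A prefix code with these lengths CAN exist.

Kraft sum = 0.37890625. Satisfied.


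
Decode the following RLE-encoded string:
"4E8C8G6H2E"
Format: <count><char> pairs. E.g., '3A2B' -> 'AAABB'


Expanding each <count><char> pair:
  4E -> 'EEEE'
  8C -> 'CCCCCCCC'
  8G -> 'GGGGGGGG'
  6H -> 'HHHHHH'
  2E -> 'EE'

Decoded = EEEECCCCCCCCGGGGGGGGHHHHHHEE


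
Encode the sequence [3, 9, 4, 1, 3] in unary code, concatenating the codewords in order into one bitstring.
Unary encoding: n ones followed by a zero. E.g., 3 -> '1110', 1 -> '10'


Encode each number as n ones followed by a terminating 0:
  3 -> 1110 (4 bits)
  9 -> 1111111110 (10 bits)
  4 -> 11110 (5 bits)
  1 -> 10 (2 bits)
  3 -> 1110 (4 bits)
Total length = 4 + 10 + 5 + 2 + 4 = 25 bits.

Unary([3, 9, 4, 1, 3]) = 1110111111111011110101110 (25 bits)


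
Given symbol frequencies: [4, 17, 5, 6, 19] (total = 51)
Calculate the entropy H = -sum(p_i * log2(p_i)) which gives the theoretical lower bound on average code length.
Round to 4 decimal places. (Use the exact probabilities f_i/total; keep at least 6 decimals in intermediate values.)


Per-symbol terms -p_i * log2(p_i) with p_i = f_i/51:
  p = 4/51 = 0.078431: log2(p) = -3.672425, -p*log2(p) = 0.288033
  p = 17/51 = 0.333333: log2(p) = -1.584963, -p*log2(p) = 0.528321
  p = 5/51 = 0.098039: log2(p) = -3.350497, -p*log2(p) = 0.328480
  p = 6/51 = 0.117647: log2(p) = -3.087463, -p*log2(p) = 0.363231
  p = 19/51 = 0.372549: log2(p) = -1.424498, -p*log2(p) = 0.530695
H = 0.288033 + 0.528321 + 0.328480 + 0.363231 + 0.530695 = 2.038760

H = 2.0388 bits/symbol


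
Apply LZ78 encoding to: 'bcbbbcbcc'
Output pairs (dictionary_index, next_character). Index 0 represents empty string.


LZ78 encoding steps:
Dictionary: {0: ''}
Step 1: w='' (idx 0), next='b' -> output (0, 'b'), add 'b' as idx 1
Step 2: w='' (idx 0), next='c' -> output (0, 'c'), add 'c' as idx 2
Step 3: w='b' (idx 1), next='b' -> output (1, 'b'), add 'bb' as idx 3
Step 4: w='b' (idx 1), next='c' -> output (1, 'c'), add 'bc' as idx 4
Step 5: w='bc' (idx 4), next='c' -> output (4, 'c'), add 'bcc' as idx 5


Encoded: [(0, 'b'), (0, 'c'), (1, 'b'), (1, 'c'), (4, 'c')]


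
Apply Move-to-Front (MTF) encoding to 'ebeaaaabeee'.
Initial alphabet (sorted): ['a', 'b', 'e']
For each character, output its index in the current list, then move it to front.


MTF encoding:
'e': index 2 in ['a', 'b', 'e'] -> ['e', 'a', 'b']
'b': index 2 in ['e', 'a', 'b'] -> ['b', 'e', 'a']
'e': index 1 in ['b', 'e', 'a'] -> ['e', 'b', 'a']
'a': index 2 in ['e', 'b', 'a'] -> ['a', 'e', 'b']
'a': index 0 in ['a', 'e', 'b'] -> ['a', 'e', 'b']
'a': index 0 in ['a', 'e', 'b'] -> ['a', 'e', 'b']
'a': index 0 in ['a', 'e', 'b'] -> ['a', 'e', 'b']
'b': index 2 in ['a', 'e', 'b'] -> ['b', 'a', 'e']
'e': index 2 in ['b', 'a', 'e'] -> ['e', 'b', 'a']
'e': index 0 in ['e', 'b', 'a'] -> ['e', 'b', 'a']
'e': index 0 in ['e', 'b', 'a'] -> ['e', 'b', 'a']


Output: [2, 2, 1, 2, 0, 0, 0, 2, 2, 0, 0]


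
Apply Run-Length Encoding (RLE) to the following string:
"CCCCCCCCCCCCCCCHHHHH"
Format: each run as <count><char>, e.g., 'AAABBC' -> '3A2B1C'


Scanning runs left to right:
  i=0: run of 'C' x 15 -> '15C'
  i=15: run of 'H' x 5 -> '5H'

RLE = 15C5H


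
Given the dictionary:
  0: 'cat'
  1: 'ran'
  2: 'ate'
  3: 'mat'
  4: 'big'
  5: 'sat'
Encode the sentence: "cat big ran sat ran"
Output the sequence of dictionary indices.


Look up each word in the dictionary:
  'cat' -> 0
  'big' -> 4
  'ran' -> 1
  'sat' -> 5
  'ran' -> 1

Encoded: [0, 4, 1, 5, 1]


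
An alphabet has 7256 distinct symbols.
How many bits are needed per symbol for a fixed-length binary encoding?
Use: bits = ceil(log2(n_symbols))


log2(7256) = 12.825
Bracket: 2^12 = 4096 < 7256 <= 2^13 = 8192
So ceil(log2(7256)) = 13

bits = ceil(log2(7256)) = ceil(12.825) = 13 bits


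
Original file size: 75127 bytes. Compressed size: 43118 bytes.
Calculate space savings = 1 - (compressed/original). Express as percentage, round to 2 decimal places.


ratio = compressed/original = 43118/75127 = 0.573935
savings = 1 - ratio = 1 - 0.573935 = 0.426065
as a percentage: 0.426065 * 100 = 42.61%

Space savings = 1 - 43118/75127 = 42.61%


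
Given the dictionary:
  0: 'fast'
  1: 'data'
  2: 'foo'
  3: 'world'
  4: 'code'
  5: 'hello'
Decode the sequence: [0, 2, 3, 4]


Look up each index in the dictionary:
  0 -> 'fast'
  2 -> 'foo'
  3 -> 'world'
  4 -> 'code'

Decoded: "fast foo world code"


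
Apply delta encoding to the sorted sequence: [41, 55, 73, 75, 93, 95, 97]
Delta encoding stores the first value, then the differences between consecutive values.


First value: 41
Deltas:
  55 - 41 = 14
  73 - 55 = 18
  75 - 73 = 2
  93 - 75 = 18
  95 - 93 = 2
  97 - 95 = 2


Delta encoded: [41, 14, 18, 2, 18, 2, 2]


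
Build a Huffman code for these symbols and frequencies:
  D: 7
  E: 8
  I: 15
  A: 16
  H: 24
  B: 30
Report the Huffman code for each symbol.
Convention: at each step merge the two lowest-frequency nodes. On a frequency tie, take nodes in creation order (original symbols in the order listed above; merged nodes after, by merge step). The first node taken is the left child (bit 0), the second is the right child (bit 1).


Huffman tree construction:
Step 1: Merge D(7) + E(8) = 15
Step 2: Merge I(15) + (D+E)(15) = 30
Step 3: Merge A(16) + H(24) = 40
Step 4: Merge B(30) + (I+(D+E))(30) = 60
Step 5: Merge (A+H)(40) + (B+(I+(D+E)))(60) = 100
Read each symbol's code off the tree from the root (left child = 0, right child = 1).

Codes:
  D: 1110 (length 4)
  E: 1111 (length 4)
  I: 110 (length 3)
  A: 00 (length 2)
  H: 01 (length 2)
  B: 10 (length 2)
Average code length: 245/100 = 2.4500 bits/symbol


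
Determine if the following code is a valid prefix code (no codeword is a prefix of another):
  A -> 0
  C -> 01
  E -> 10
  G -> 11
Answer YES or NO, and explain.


Checking each pair (does one codeword prefix another?):
  A='0' vs C='01': prefix -- VIOLATION

NO -- this is NOT a valid prefix code. A (0) is a prefix of C (01).


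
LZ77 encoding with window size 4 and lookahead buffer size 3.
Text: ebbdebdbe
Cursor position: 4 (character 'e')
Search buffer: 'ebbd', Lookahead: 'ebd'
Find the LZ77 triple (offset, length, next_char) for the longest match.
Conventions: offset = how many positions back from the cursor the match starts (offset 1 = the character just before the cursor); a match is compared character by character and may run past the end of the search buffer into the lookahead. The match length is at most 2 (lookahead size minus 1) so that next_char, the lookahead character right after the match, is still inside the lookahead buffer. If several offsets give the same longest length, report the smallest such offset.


Try each offset into the search buffer:
  offset=1 (pos 3, char 'd'): match length 0
  offset=2 (pos 2, char 'b'): match length 0
  offset=3 (pos 1, char 'b'): match length 0
  offset=4 (pos 0, char 'e'): match length 2
Longest match has length 2 at offset 4.
next_char = character at position 4 + 2 = 6 -> 'd'

Best match: offset=4, length=2 (matching 'eb' starting at position 0)
LZ77 triple: (4, 2, 'd')


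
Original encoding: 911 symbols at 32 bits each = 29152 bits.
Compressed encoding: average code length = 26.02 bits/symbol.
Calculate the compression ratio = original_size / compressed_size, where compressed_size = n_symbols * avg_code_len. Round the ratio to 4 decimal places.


original_size = n_symbols * orig_bits = 911 * 32 = 29152 bits
compressed_size = n_symbols * avg_code_len = 911 * 26.02 = 23704.22 bits
ratio = original_size / compressed_size = 29152 / 23704.22 = 1.2298

Compression ratio = 1.2298


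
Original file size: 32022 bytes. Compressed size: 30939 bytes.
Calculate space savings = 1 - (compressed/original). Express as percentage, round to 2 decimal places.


ratio = compressed/original = 30939/32022 = 0.96618
savings = 1 - ratio = 1 - 0.96618 = 0.03382
as a percentage: 0.03382 * 100 = 3.38%

Space savings = 1 - 30939/32022 = 3.38%


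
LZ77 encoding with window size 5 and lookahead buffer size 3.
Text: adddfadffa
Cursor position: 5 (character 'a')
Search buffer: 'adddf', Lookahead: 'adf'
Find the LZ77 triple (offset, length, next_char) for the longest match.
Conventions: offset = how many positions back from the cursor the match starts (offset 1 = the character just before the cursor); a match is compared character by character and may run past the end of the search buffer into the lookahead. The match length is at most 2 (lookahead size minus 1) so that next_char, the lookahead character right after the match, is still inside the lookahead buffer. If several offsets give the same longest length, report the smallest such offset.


Try each offset into the search buffer:
  offset=1 (pos 4, char 'f'): match length 0
  offset=2 (pos 3, char 'd'): match length 0
  offset=3 (pos 2, char 'd'): match length 0
  offset=4 (pos 1, char 'd'): match length 0
  offset=5 (pos 0, char 'a'): match length 2
Longest match has length 2 at offset 5.
next_char = character at position 5 + 2 = 7 -> 'f'

Best match: offset=5, length=2 (matching 'ad' starting at position 0)
LZ77 triple: (5, 2, 'f')


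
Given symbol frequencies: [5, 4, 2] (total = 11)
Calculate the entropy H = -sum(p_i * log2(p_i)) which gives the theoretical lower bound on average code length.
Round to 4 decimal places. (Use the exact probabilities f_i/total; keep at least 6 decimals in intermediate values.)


Per-symbol terms -p_i * log2(p_i) with p_i = f_i/11:
  p = 5/11 = 0.454545: log2(p) = -1.137504, -p*log2(p) = 0.517047
  p = 4/11 = 0.363636: log2(p) = -1.459432, -p*log2(p) = 0.530702
  p = 2/11 = 0.181818: log2(p) = -2.459432, -p*log2(p) = 0.447169
H = 0.517047 + 0.530702 + 0.447169 = 1.494918

H = 1.4949 bits/symbol


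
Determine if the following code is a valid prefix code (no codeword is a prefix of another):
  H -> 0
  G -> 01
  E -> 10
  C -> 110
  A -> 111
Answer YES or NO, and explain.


Checking each pair (does one codeword prefix another?):
  H='0' vs G='01': prefix -- VIOLATION

NO -- this is NOT a valid prefix code. H (0) is a prefix of G (01).


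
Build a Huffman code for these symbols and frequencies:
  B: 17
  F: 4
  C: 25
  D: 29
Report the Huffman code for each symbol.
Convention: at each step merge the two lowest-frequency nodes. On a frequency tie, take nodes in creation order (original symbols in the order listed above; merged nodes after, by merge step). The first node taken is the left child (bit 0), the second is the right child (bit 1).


Huffman tree construction:
Step 1: Merge F(4) + B(17) = 21
Step 2: Merge (F+B)(21) + C(25) = 46
Step 3: Merge D(29) + ((F+B)+C)(46) = 75
Read each symbol's code off the tree from the root (left child = 0, right child = 1).

Codes:
  B: 101 (length 3)
  F: 100 (length 3)
  C: 11 (length 2)
  D: 0 (length 1)
Average code length: 142/75 = 1.8933 bits/symbol


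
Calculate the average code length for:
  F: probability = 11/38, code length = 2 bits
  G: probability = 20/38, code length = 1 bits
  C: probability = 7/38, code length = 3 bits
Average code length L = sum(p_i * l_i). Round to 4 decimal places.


Weighted contributions p_i * l_i:
  F: (11/38) * 2 = 22/38
  G: (20/38) * 1 = 20/38
  C: (7/38) * 3 = 21/38
Sum = (22 + 20 + 21)/38 = 63/38

L = 63/38 = 1.6579 bits/symbol


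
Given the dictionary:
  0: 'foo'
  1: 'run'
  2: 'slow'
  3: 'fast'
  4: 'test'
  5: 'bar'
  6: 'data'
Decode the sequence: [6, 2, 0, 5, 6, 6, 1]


Look up each index in the dictionary:
  6 -> 'data'
  2 -> 'slow'
  0 -> 'foo'
  5 -> 'bar'
  6 -> 'data'
  6 -> 'data'
  1 -> 'run'

Decoded: "data slow foo bar data data run"


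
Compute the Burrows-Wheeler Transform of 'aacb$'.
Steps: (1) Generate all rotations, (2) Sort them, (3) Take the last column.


Rotations (sorted):
  0: $aacb -> last char: b
  1: aacb$ -> last char: $
  2: acb$a -> last char: a
  3: b$aac -> last char: c
  4: cb$aa -> last char: a


BWT = b$aca


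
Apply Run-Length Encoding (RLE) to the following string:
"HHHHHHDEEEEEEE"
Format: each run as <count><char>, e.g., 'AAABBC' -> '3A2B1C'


Scanning runs left to right:
  i=0: run of 'H' x 6 -> '6H'
  i=6: run of 'D' x 1 -> '1D'
  i=7: run of 'E' x 7 -> '7E'

RLE = 6H1D7E


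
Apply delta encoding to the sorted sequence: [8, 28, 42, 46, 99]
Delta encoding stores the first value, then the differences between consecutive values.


First value: 8
Deltas:
  28 - 8 = 20
  42 - 28 = 14
  46 - 42 = 4
  99 - 46 = 53


Delta encoded: [8, 20, 14, 4, 53]


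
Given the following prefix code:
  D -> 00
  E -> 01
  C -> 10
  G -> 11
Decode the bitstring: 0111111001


Decoding step by step:
Bits 01 -> E
Bits 11 -> G
Bits 11 -> G
Bits 10 -> C
Bits 01 -> E


Decoded message: EGGCE


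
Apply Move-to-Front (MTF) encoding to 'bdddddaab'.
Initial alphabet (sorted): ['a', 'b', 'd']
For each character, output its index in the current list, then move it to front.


MTF encoding:
'b': index 1 in ['a', 'b', 'd'] -> ['b', 'a', 'd']
'd': index 2 in ['b', 'a', 'd'] -> ['d', 'b', 'a']
'd': index 0 in ['d', 'b', 'a'] -> ['d', 'b', 'a']
'd': index 0 in ['d', 'b', 'a'] -> ['d', 'b', 'a']
'd': index 0 in ['d', 'b', 'a'] -> ['d', 'b', 'a']
'd': index 0 in ['d', 'b', 'a'] -> ['d', 'b', 'a']
'a': index 2 in ['d', 'b', 'a'] -> ['a', 'd', 'b']
'a': index 0 in ['a', 'd', 'b'] -> ['a', 'd', 'b']
'b': index 2 in ['a', 'd', 'b'] -> ['b', 'a', 'd']


Output: [1, 2, 0, 0, 0, 0, 2, 0, 2]


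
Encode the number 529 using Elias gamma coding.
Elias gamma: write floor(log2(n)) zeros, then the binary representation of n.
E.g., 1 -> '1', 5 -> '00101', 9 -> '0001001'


num_bits = floor(log2(529)) + 1 = 10
leading_zeros = num_bits - 1 = 9
binary(529) = 1000010001

Elias gamma(529) = '000000000' + '1000010001' = 0000000001000010001 (19 bits)


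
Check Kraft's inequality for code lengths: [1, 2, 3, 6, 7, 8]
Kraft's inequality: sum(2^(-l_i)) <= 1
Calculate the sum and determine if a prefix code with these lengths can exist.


Sum = 2^(-1) + 2^(-2) + 2^(-3) + 2^(-6) + 2^(-7) + 2^(-8)
    = 0.5 + 0.25 + 0.125 + 0.015625 + 0.0078125 + 0.00390625
    = 231/256 = 0.90234375
Since 0.90234375 <= 1, Kraft's inequality IS satisfied.
A prefix code with these lengths CAN exist.

Kraft sum = 0.90234375. Satisfied.


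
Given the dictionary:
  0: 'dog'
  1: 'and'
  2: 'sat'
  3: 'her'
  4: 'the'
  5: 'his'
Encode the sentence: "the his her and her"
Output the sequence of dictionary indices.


Look up each word in the dictionary:
  'the' -> 4
  'his' -> 5
  'her' -> 3
  'and' -> 1
  'her' -> 3

Encoded: [4, 5, 3, 1, 3]


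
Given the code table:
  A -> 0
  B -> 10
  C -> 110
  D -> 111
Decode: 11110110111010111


Decoding:
111 -> D
10 -> B
110 -> C
111 -> D
0 -> A
10 -> B
111 -> D


Result: DBCDABD


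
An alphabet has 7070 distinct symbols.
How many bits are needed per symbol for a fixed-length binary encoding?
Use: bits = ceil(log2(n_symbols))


log2(7070) = 12.7875
Bracket: 2^12 = 4096 < 7070 <= 2^13 = 8192
So ceil(log2(7070)) = 13

bits = ceil(log2(7070)) = ceil(12.7875) = 13 bits


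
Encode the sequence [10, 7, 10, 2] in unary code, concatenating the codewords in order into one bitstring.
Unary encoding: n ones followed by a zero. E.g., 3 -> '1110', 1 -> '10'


Encode each number as n ones followed by a terminating 0:
  10 -> 11111111110 (11 bits)
  7 -> 11111110 (8 bits)
  10 -> 11111111110 (11 bits)
  2 -> 110 (3 bits)
Total length = 11 + 8 + 11 + 3 = 33 bits.

Unary([10, 7, 10, 2]) = 111111111101111111011111111110110 (33 bits)


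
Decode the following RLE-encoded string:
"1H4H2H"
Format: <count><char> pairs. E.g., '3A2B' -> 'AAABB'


Expanding each <count><char> pair:
  1H -> 'H'
  4H -> 'HHHH'
  2H -> 'HH'

Decoded = HHHHHHH


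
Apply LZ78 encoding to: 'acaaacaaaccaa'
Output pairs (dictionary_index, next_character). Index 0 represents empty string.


LZ78 encoding steps:
Dictionary: {0: ''}
Step 1: w='' (idx 0), next='a' -> output (0, 'a'), add 'a' as idx 1
Step 2: w='' (idx 0), next='c' -> output (0, 'c'), add 'c' as idx 2
Step 3: w='a' (idx 1), next='a' -> output (1, 'a'), add 'aa' as idx 3
Step 4: w='a' (idx 1), next='c' -> output (1, 'c'), add 'ac' as idx 4
Step 5: w='aa' (idx 3), next='a' -> output (3, 'a'), add 'aaa' as idx 5
Step 6: w='c' (idx 2), next='c' -> output (2, 'c'), add 'cc' as idx 6
Step 7: w='aa' (idx 3), end of input -> output (3, '')


Encoded: [(0, 'a'), (0, 'c'), (1, 'a'), (1, 'c'), (3, 'a'), (2, 'c'), (3, '')]


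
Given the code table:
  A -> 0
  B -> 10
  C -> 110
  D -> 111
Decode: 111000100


Decoding:
111 -> D
0 -> A
0 -> A
0 -> A
10 -> B
0 -> A


Result: DAAABA


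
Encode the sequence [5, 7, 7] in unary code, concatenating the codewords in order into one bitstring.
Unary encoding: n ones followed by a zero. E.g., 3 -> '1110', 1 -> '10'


Encode each number as n ones followed by a terminating 0:
  5 -> 111110 (6 bits)
  7 -> 11111110 (8 bits)
  7 -> 11111110 (8 bits)
Total length = 6 + 8 + 8 = 22 bits.

Unary([5, 7, 7]) = 1111101111111011111110 (22 bits)


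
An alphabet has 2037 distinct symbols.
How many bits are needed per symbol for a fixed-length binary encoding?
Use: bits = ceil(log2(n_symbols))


log2(2037) = 10.9922
Bracket: 2^10 = 1024 < 2037 <= 2^11 = 2048
So ceil(log2(2037)) = 11

bits = ceil(log2(2037)) = ceil(10.9922) = 11 bits


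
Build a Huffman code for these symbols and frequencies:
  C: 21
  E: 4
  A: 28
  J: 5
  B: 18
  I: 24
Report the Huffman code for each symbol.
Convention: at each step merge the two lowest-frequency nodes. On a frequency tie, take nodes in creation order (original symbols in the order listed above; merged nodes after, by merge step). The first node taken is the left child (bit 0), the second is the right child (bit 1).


Huffman tree construction:
Step 1: Merge E(4) + J(5) = 9
Step 2: Merge (E+J)(9) + B(18) = 27
Step 3: Merge C(21) + I(24) = 45
Step 4: Merge ((E+J)+B)(27) + A(28) = 55
Step 5: Merge (C+I)(45) + (((E+J)+B)+A)(55) = 100
Read each symbol's code off the tree from the root (left child = 0, right child = 1).

Codes:
  C: 00 (length 2)
  E: 1000 (length 4)
  A: 11 (length 2)
  J: 1001 (length 4)
  B: 101 (length 3)
  I: 01 (length 2)
Average code length: 236/100 = 2.3600 bits/symbol


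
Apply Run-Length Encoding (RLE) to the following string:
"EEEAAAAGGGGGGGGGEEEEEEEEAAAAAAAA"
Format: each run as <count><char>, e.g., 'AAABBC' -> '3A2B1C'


Scanning runs left to right:
  i=0: run of 'E' x 3 -> '3E'
  i=3: run of 'A' x 4 -> '4A'
  i=7: run of 'G' x 9 -> '9G'
  i=16: run of 'E' x 8 -> '8E'
  i=24: run of 'A' x 8 -> '8A'

RLE = 3E4A9G8E8A


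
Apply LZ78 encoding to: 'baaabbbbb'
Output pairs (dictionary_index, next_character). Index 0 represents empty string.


LZ78 encoding steps:
Dictionary: {0: ''}
Step 1: w='' (idx 0), next='b' -> output (0, 'b'), add 'b' as idx 1
Step 2: w='' (idx 0), next='a' -> output (0, 'a'), add 'a' as idx 2
Step 3: w='a' (idx 2), next='a' -> output (2, 'a'), add 'aa' as idx 3
Step 4: w='b' (idx 1), next='b' -> output (1, 'b'), add 'bb' as idx 4
Step 5: w='bb' (idx 4), next='b' -> output (4, 'b'), add 'bbb' as idx 5


Encoded: [(0, 'b'), (0, 'a'), (2, 'a'), (1, 'b'), (4, 'b')]


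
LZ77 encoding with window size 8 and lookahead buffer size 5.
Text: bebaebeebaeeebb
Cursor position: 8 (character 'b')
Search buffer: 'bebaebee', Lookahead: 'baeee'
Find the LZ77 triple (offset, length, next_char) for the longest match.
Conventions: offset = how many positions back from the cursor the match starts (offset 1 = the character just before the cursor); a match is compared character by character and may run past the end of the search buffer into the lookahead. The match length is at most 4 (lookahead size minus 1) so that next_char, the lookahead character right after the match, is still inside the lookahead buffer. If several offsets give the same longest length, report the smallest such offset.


Try each offset into the search buffer:
  offset=1 (pos 7, char 'e'): match length 0
  offset=2 (pos 6, char 'e'): match length 0
  offset=3 (pos 5, char 'b'): match length 1
  offset=4 (pos 4, char 'e'): match length 0
  offset=5 (pos 3, char 'a'): match length 0
  offset=6 (pos 2, char 'b'): match length 3
  offset=7 (pos 1, char 'e'): match length 0
  offset=8 (pos 0, char 'b'): match length 1
Longest match has length 3 at offset 6.
next_char = character at position 8 + 3 = 11 -> 'e'

Best match: offset=6, length=3 (matching 'bae' starting at position 2)
LZ77 triple: (6, 3, 'e')


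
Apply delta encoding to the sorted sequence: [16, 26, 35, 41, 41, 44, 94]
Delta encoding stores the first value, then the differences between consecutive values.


First value: 16
Deltas:
  26 - 16 = 10
  35 - 26 = 9
  41 - 35 = 6
  41 - 41 = 0
  44 - 41 = 3
  94 - 44 = 50


Delta encoded: [16, 10, 9, 6, 0, 3, 50]


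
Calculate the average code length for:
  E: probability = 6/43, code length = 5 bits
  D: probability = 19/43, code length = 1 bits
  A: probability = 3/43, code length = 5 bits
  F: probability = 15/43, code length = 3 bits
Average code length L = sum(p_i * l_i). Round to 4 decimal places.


Weighted contributions p_i * l_i:
  E: (6/43) * 5 = 30/43
  D: (19/43) * 1 = 19/43
  A: (3/43) * 5 = 15/43
  F: (15/43) * 3 = 45/43
Sum = (30 + 19 + 15 + 45)/43 = 109/43

L = 109/43 = 2.5349 bits/symbol


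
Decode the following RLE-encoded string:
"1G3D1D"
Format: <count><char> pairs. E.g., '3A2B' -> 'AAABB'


Expanding each <count><char> pair:
  1G -> 'G'
  3D -> 'DDD'
  1D -> 'D'

Decoded = GDDDD


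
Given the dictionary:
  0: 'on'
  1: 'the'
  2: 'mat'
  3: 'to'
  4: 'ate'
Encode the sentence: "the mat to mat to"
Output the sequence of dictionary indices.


Look up each word in the dictionary:
  'the' -> 1
  'mat' -> 2
  'to' -> 3
  'mat' -> 2
  'to' -> 3

Encoded: [1, 2, 3, 2, 3]


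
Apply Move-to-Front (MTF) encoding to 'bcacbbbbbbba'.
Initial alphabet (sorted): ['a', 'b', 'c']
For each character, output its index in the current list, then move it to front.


MTF encoding:
'b': index 1 in ['a', 'b', 'c'] -> ['b', 'a', 'c']
'c': index 2 in ['b', 'a', 'c'] -> ['c', 'b', 'a']
'a': index 2 in ['c', 'b', 'a'] -> ['a', 'c', 'b']
'c': index 1 in ['a', 'c', 'b'] -> ['c', 'a', 'b']
'b': index 2 in ['c', 'a', 'b'] -> ['b', 'c', 'a']
'b': index 0 in ['b', 'c', 'a'] -> ['b', 'c', 'a']
'b': index 0 in ['b', 'c', 'a'] -> ['b', 'c', 'a']
'b': index 0 in ['b', 'c', 'a'] -> ['b', 'c', 'a']
'b': index 0 in ['b', 'c', 'a'] -> ['b', 'c', 'a']
'b': index 0 in ['b', 'c', 'a'] -> ['b', 'c', 'a']
'b': index 0 in ['b', 'c', 'a'] -> ['b', 'c', 'a']
'a': index 2 in ['b', 'c', 'a'] -> ['a', 'b', 'c']


Output: [1, 2, 2, 1, 2, 0, 0, 0, 0, 0, 0, 2]


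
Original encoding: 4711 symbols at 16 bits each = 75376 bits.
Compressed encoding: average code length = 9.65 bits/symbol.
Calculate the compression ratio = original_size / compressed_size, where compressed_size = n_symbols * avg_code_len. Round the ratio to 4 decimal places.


original_size = n_symbols * orig_bits = 4711 * 16 = 75376 bits
compressed_size = n_symbols * avg_code_len = 4711 * 9.65 = 45461.15 bits
ratio = original_size / compressed_size = 75376 / 45461.15 = 1.658

Compression ratio = 1.658


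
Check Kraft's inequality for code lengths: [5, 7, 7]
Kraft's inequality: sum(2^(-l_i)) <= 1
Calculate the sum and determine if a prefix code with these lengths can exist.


Sum = 2^(-5) + 2^(-7) + 2^(-7)
    = 0.03125 + 0.0078125 + 0.0078125
    = 6/128 = 0.046875
Since 0.046875 <= 1, Kraft's inequality IS satisfied.
A prefix code with these lengths CAN exist.

Kraft sum = 0.046875. Satisfied.


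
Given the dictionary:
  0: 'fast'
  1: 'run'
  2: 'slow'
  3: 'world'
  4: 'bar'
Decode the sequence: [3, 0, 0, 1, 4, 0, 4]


Look up each index in the dictionary:
  3 -> 'world'
  0 -> 'fast'
  0 -> 'fast'
  1 -> 'run'
  4 -> 'bar'
  0 -> 'fast'
  4 -> 'bar'

Decoded: "world fast fast run bar fast bar"


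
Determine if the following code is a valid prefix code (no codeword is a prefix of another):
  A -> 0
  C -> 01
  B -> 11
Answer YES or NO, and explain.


Checking each pair (does one codeword prefix another?):
  A='0' vs C='01': prefix -- VIOLATION

NO -- this is NOT a valid prefix code. A (0) is a prefix of C (01).


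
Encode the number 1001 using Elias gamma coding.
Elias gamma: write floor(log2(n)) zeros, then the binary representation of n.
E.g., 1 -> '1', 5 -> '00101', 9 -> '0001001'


num_bits = floor(log2(1001)) + 1 = 10
leading_zeros = num_bits - 1 = 9
binary(1001) = 1111101001

Elias gamma(1001) = '000000000' + '1111101001' = 0000000001111101001 (19 bits)


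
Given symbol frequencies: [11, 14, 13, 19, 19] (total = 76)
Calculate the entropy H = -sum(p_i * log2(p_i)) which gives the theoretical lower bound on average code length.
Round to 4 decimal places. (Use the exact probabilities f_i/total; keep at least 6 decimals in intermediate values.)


Per-symbol terms -p_i * log2(p_i) with p_i = f_i/76:
  p = 11/76 = 0.144737: log2(p) = -2.788496, -p*log2(p) = 0.403598
  p = 14/76 = 0.184211: log2(p) = -2.440573, -p*log2(p) = 0.449579
  p = 13/76 = 0.171053: log2(p) = -2.547488, -p*log2(p) = 0.435754
  p = 19/76 = 0.250000: log2(p) = -2.000000, -p*log2(p) = 0.500000
  p = 19/76 = 0.250000: log2(p) = -2.000000, -p*log2(p) = 0.500000
H = 0.403598 + 0.449579 + 0.435754 + 0.500000 + 0.500000 = 2.288931

H = 2.2889 bits/symbol


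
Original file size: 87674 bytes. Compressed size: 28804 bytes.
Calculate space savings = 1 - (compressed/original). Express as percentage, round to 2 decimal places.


ratio = compressed/original = 28804/87674 = 0.328535
savings = 1 - ratio = 1 - 0.328535 = 0.671465
as a percentage: 0.671465 * 100 = 67.15%

Space savings = 1 - 28804/87674 = 67.15%


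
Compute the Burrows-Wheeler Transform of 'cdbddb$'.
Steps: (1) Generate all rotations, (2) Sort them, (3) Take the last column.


Rotations (sorted):
  0: $cdbddb -> last char: b
  1: b$cdbdd -> last char: d
  2: bddb$cd -> last char: d
  3: cdbddb$ -> last char: $
  4: db$cdbd -> last char: d
  5: dbddb$c -> last char: c
  6: ddb$cdb -> last char: b


BWT = bdd$dcb


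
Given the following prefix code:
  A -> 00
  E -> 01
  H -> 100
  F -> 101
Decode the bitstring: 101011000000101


Decoding step by step:
Bits 101 -> F
Bits 01 -> E
Bits 100 -> H
Bits 00 -> A
Bits 00 -> A
Bits 101 -> F


Decoded message: FEHAAF


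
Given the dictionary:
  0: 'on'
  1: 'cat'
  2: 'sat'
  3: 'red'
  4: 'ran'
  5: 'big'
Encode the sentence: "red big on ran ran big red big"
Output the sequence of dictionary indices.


Look up each word in the dictionary:
  'red' -> 3
  'big' -> 5
  'on' -> 0
  'ran' -> 4
  'ran' -> 4
  'big' -> 5
  'red' -> 3
  'big' -> 5

Encoded: [3, 5, 0, 4, 4, 5, 3, 5]


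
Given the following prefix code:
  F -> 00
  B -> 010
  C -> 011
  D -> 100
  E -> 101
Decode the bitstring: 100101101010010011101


Decoding step by step:
Bits 100 -> D
Bits 101 -> E
Bits 101 -> E
Bits 010 -> B
Bits 010 -> B
Bits 011 -> C
Bits 101 -> E


Decoded message: DEEBBCE


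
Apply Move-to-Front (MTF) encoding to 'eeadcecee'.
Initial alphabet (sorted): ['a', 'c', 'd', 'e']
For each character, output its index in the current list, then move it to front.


MTF encoding:
'e': index 3 in ['a', 'c', 'd', 'e'] -> ['e', 'a', 'c', 'd']
'e': index 0 in ['e', 'a', 'c', 'd'] -> ['e', 'a', 'c', 'd']
'a': index 1 in ['e', 'a', 'c', 'd'] -> ['a', 'e', 'c', 'd']
'd': index 3 in ['a', 'e', 'c', 'd'] -> ['d', 'a', 'e', 'c']
'c': index 3 in ['d', 'a', 'e', 'c'] -> ['c', 'd', 'a', 'e']
'e': index 3 in ['c', 'd', 'a', 'e'] -> ['e', 'c', 'd', 'a']
'c': index 1 in ['e', 'c', 'd', 'a'] -> ['c', 'e', 'd', 'a']
'e': index 1 in ['c', 'e', 'd', 'a'] -> ['e', 'c', 'd', 'a']
'e': index 0 in ['e', 'c', 'd', 'a'] -> ['e', 'c', 'd', 'a']


Output: [3, 0, 1, 3, 3, 3, 1, 1, 0]


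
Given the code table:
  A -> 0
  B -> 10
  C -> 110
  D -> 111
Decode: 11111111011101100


Decoding:
111 -> D
111 -> D
110 -> C
111 -> D
0 -> A
110 -> C
0 -> A


Result: DDCDACA


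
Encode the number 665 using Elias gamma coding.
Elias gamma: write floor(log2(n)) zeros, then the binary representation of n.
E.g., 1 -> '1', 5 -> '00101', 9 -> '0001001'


num_bits = floor(log2(665)) + 1 = 10
leading_zeros = num_bits - 1 = 9
binary(665) = 1010011001

Elias gamma(665) = '000000000' + '1010011001' = 0000000001010011001 (19 bits)


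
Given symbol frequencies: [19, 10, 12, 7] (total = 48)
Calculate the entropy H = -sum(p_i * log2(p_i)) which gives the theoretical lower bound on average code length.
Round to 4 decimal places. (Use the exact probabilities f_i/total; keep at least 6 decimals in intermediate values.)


Per-symbol terms -p_i * log2(p_i) with p_i = f_i/48:
  p = 19/48 = 0.395833: log2(p) = -1.337035, -p*log2(p) = 0.529243
  p = 10/48 = 0.208333: log2(p) = -2.263034, -p*log2(p) = 0.471466
  p = 12/48 = 0.250000: log2(p) = -2.000000, -p*log2(p) = 0.500000
  p = 7/48 = 0.145833: log2(p) = -2.777608, -p*log2(p) = 0.405068
H = 0.529243 + 0.471466 + 0.500000 + 0.405068 = 1.905777

H = 1.9058 bits/symbol


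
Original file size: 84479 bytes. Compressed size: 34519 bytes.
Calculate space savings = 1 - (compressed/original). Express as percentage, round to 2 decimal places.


ratio = compressed/original = 34519/84479 = 0.40861
savings = 1 - ratio = 1 - 0.40861 = 0.59139
as a percentage: 0.59139 * 100 = 59.14%

Space savings = 1 - 34519/84479 = 59.14%


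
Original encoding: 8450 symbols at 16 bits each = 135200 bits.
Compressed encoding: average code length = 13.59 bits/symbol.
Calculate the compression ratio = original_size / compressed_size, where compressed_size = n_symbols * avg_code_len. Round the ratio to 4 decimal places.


original_size = n_symbols * orig_bits = 8450 * 16 = 135200 bits
compressed_size = n_symbols * avg_code_len = 8450 * 13.59 = 114835.5 bits
ratio = original_size / compressed_size = 135200 / 114835.5 = 1.1773

Compression ratio = 1.1773


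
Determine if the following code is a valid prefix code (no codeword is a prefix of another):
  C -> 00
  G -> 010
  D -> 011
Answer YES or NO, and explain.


Checking each pair (does one codeword prefix another?):
  C='00' vs G='010': no prefix
  C='00' vs D='011': no prefix
  G='010' vs C='00': no prefix
  G='010' vs D='011': no prefix
  D='011' vs C='00': no prefix
  D='011' vs G='010': no prefix
No violation found over all pairs.

YES -- this is a valid prefix code. No codeword is a prefix of any other codeword.


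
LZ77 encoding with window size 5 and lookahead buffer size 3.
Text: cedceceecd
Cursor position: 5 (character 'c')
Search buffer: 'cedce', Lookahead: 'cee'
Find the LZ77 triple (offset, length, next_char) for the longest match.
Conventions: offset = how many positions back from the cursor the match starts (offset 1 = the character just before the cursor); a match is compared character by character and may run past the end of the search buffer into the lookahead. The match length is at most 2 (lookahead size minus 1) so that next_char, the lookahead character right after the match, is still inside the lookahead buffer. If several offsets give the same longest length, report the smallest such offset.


Try each offset into the search buffer:
  offset=1 (pos 4, char 'e'): match length 0
  offset=2 (pos 3, char 'c'): match length 2
  offset=3 (pos 2, char 'd'): match length 0
  offset=4 (pos 1, char 'e'): match length 0
  offset=5 (pos 0, char 'c'): match length 2
Longest match has length 2, found at offsets 2, 5; take the smallest, offset 2.
next_char = character at position 5 + 2 = 7 -> 'e'

Best match: offset=2, length=2 (matching 'ce' starting at position 3)
LZ77 triple: (2, 2, 'e')


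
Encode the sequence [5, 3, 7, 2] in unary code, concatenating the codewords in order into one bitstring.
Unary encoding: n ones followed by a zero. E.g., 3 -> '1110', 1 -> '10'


Encode each number as n ones followed by a terminating 0:
  5 -> 111110 (6 bits)
  3 -> 1110 (4 bits)
  7 -> 11111110 (8 bits)
  2 -> 110 (3 bits)
Total length = 6 + 4 + 8 + 3 = 21 bits.

Unary([5, 3, 7, 2]) = 111110111011111110110 (21 bits)
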